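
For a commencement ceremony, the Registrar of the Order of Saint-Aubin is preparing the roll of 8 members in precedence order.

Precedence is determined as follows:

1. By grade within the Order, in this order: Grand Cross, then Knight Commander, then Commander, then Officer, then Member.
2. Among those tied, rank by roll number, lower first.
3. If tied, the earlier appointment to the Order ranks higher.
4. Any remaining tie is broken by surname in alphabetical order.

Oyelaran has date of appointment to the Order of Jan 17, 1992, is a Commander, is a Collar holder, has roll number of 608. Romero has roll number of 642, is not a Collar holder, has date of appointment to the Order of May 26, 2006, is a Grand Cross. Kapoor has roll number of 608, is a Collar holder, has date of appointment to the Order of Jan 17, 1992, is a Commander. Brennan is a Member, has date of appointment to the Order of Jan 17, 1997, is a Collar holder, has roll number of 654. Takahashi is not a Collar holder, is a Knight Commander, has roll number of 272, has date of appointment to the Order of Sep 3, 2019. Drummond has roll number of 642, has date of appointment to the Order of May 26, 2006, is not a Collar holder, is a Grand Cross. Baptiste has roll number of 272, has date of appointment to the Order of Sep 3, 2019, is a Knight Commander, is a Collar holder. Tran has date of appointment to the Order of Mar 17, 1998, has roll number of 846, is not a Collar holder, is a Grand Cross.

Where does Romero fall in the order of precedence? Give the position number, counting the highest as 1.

2

By grade within the Order: Drummond, Romero and Tran (Grand Cross); then Baptiste and Takahashi (Knight Commander); then Kapoor and Oyelaran (Commander); then Brennan (Member).
Among Drummond, Romero and Tran, by roll number (lower first): Drummond and Romero (642) before Tran (846).
Drummond and Romero both have date of appointment to the Order May 26, 2006, so the next rule applies.
Among Drummond and Romero, alphabetically by surname: Drummond before Romero.
Baptiste and Takahashi both have roll number 272, so the next rule applies.
Baptiste and Takahashi both have date of appointment to the Order Sep 3, 2019, so the next rule applies.
Among Baptiste and Takahashi, alphabetically by surname: Baptiste before Takahashi.
Kapoor and Oyelaran both have roll number 608, so the next rule applies.
Kapoor and Oyelaran both have date of appointment to the Order Jan 17, 1992, so the next rule applies.
Among Kapoor and Oyelaran, alphabetically by surname: Kapoor before Oyelaran.
Order: Drummond, Romero, Tran, Baptiste, Takahashi, Kapoor, Oyelaran, Brennan. So position 2.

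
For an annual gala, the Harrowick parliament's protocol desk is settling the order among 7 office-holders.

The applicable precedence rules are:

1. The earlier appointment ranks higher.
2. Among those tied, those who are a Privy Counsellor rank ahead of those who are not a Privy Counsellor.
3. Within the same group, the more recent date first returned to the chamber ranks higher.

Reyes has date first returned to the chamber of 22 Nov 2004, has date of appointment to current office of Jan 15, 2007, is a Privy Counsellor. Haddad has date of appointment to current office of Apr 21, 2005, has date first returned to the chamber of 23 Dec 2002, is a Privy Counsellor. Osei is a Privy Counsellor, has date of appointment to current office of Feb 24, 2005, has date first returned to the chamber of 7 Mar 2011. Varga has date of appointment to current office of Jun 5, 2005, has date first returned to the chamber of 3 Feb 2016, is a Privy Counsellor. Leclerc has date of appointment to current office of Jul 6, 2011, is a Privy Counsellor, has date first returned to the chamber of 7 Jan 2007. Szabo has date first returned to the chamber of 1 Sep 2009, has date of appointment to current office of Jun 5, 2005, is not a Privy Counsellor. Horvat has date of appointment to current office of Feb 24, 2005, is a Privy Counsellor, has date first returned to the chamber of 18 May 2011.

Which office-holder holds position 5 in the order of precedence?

Szabo

By date of appointment to current office (earlier first): Horvat and Osei (both Feb 24, 2005); then Haddad (Apr 21, 2005); then Varga and Szabo (both Jun 5, 2005); then Reyes (Jan 15, 2007); then Leclerc (Jul 6, 2011).
Horvat and Osei are each a Privy Counsellor, so the next rule applies.
Among Horvat and Osei, by date first returned to the chamber (later first): Horvat (18 May 2011) before Osei (7 Mar 2011).
Among Varga and Szabo, a Privy Counsellor before not a Privy Counsellor: Varga (a Privy Counsellor) before Szabo (not a Privy Counsellor).
Order: Horvat, Osei, Haddad, Varga, Szabo, Reyes, Leclerc.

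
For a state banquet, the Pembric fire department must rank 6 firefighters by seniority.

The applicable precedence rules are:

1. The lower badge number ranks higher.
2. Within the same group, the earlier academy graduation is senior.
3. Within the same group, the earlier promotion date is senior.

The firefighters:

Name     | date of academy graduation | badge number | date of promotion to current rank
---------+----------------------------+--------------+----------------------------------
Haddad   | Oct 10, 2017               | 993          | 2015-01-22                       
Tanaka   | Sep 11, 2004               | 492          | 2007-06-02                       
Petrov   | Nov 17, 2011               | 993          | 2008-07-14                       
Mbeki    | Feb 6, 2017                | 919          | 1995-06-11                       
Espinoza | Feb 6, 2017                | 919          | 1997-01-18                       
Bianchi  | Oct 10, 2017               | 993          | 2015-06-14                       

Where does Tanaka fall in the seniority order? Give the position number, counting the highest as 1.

By badge number (lower first): Tanaka (492); then Mbeki and Espinoza (both 919); then Petrov, Haddad and Bianchi (each 993).
Mbeki and Espinoza both have date of academy graduation Feb 6, 2017, so the next rule applies.
Among Mbeki and Espinoza, by date of promotion to current rank (earlier first): Mbeki (1995-06-11) before Espinoza (1997-01-18).
Among Petrov, Haddad and Bianchi, by date of academy graduation (earlier first): Petrov (Nov 17, 2011) before Haddad and Bianchi (Oct 10, 2017).
Among Haddad and Bianchi, by date of promotion to current rank (earlier first): Haddad (2015-01-22) before Bianchi (2015-06-14).
Order: Tanaka, Mbeki, Espinoza, Petrov, Haddad, Bianchi. So position 1.

1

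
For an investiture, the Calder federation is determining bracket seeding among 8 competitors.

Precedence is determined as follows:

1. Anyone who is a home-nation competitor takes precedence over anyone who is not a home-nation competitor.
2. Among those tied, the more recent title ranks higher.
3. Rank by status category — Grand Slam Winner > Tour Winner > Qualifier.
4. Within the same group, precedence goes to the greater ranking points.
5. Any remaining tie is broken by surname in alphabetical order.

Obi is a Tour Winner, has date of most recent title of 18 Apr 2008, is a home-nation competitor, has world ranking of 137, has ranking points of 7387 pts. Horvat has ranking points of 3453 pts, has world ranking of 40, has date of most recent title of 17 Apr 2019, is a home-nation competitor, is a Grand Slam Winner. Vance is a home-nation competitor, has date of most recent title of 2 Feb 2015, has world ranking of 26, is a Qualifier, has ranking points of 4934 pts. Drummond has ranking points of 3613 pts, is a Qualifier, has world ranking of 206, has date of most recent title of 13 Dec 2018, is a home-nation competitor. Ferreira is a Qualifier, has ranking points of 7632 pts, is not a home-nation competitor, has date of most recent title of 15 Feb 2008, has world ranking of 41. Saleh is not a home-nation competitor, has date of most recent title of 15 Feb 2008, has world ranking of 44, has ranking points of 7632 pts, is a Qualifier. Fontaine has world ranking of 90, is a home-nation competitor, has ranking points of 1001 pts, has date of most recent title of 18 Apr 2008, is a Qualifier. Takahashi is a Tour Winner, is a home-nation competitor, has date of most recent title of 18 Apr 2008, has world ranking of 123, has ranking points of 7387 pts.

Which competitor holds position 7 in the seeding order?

Ferreira

By the first rule: Horvat, Drummond, Vance, Obi, Takahashi and Fontaine (each a home-nation competitor); then Ferreira and Saleh (both not a home-nation competitor).
Among Horvat, Drummond, Vance, Obi, Takahashi and Fontaine, by date of most recent title (later first): Horvat (17 Apr 2019) before Drummond (13 Dec 2018) before Vance (2 Feb 2015) before Obi, Takahashi and Fontaine (18 Apr 2008).
Among Obi, Takahashi and Fontaine, by status category: Obi and Takahashi (Tour Winner) before Fontaine (Qualifier).
Obi and Takahashi both have ranking points 7387 pts, so the next rule applies.
Among Obi and Takahashi, alphabetically by surname: Obi before Takahashi.
Ferreira and Saleh both have date of most recent title 15 Feb 2008, so the next rule applies.
Ferreira and Saleh are each Qualifier, so the next rule applies.
Ferreira and Saleh both have ranking points 7632 pts, so the next rule applies.
Among Ferreira and Saleh, alphabetically by surname: Ferreira before Saleh.
Order: Horvat, Drummond, Vance, Obi, Takahashi, Fontaine, Ferreira, Saleh.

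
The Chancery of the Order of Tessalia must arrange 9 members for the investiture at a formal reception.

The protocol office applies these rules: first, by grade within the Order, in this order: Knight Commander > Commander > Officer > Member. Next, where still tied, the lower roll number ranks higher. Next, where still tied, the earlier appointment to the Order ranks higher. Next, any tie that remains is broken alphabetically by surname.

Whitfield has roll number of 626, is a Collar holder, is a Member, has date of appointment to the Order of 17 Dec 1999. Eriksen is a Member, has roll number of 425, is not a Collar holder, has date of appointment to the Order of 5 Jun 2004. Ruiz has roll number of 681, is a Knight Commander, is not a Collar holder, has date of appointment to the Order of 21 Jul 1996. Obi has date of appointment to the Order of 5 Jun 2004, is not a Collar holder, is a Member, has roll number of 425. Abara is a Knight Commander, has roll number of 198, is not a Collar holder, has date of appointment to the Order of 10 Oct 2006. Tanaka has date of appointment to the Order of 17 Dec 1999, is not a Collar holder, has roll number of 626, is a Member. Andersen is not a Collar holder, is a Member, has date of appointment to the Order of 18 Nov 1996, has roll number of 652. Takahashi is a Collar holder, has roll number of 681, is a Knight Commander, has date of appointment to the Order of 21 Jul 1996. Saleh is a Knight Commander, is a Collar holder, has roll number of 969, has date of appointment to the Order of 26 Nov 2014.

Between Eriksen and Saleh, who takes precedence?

Saleh

By grade within the Order: Abara, Ruiz, Takahashi and Saleh (Knight Commander); then Eriksen, Obi, Tanaka, Whitfield and Andersen (Member).
Among Abara, Ruiz, Takahashi and Saleh, by roll number (lower first): Abara (198) before Ruiz and Takahashi (681) before Saleh (969).
Ruiz and Takahashi both have date of appointment to the Order 21 Jul 1996, so the next rule applies.
Among Ruiz and Takahashi, alphabetically by surname: Ruiz before Takahashi.
Among Eriksen, Obi, Tanaka, Whitfield and Andersen, by roll number (lower first): Eriksen and Obi (425) before Tanaka and Whitfield (626) before Andersen (652).
Eriksen and Obi both have date of appointment to the Order 5 Jun 2004, so the next rule applies.
Among Eriksen and Obi, alphabetically by surname: Eriksen before Obi.
Tanaka and Whitfield both have date of appointment to the Order 17 Dec 1999, so the next rule applies.
Among Tanaka and Whitfield, alphabetically by surname: Tanaka before Whitfield.
So Saleh takes precedence.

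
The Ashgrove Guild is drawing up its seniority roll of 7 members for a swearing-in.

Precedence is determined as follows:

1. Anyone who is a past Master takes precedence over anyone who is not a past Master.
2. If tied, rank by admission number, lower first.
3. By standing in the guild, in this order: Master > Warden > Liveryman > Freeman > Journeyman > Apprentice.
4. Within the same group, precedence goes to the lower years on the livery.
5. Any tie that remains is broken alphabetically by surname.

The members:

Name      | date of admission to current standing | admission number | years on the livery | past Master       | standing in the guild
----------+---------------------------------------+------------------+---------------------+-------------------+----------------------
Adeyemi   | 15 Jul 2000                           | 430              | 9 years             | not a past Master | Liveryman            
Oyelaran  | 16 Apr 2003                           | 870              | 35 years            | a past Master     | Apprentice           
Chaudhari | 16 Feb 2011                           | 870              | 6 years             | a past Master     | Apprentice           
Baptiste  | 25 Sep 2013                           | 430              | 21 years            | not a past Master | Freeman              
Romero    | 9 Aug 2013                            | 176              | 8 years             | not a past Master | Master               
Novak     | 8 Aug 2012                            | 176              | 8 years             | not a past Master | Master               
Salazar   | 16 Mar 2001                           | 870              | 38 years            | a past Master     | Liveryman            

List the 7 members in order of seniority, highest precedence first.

Salazar, Chaudhari, Oyelaran, Novak, Romero, Adeyemi, Baptiste

By the first rule: Salazar, Chaudhari and Oyelaran (each a past Master); then Novak, Romero, Adeyemi and Baptiste (each not a past Master).
Salazar, Chaudhari and Oyelaran all have admission number 870, so the next rule applies.
Among Salazar, Chaudhari and Oyelaran, by standing in the guild: Salazar (Liveryman) before Chaudhari and Oyelaran (Apprentice).
Among Chaudhari and Oyelaran, by years on the livery (lower first): Chaudhari (6 years) before Oyelaran (35 years).
Among Novak, Romero, Adeyemi and Baptiste, by admission number (lower first): Novak and Romero (176) before Adeyemi and Baptiste (430).
Novak and Romero are each Master, so the next rule applies.
Novak and Romero both have years on the livery 8 years, so the next rule applies.
Among Novak and Romero, alphabetically by surname: Novak before Romero.
Among Adeyemi and Baptiste, by standing in the guild: Adeyemi (Liveryman) before Baptiste (Freeman).
Full order: Salazar, Chaudhari, Oyelaran, Novak, Romero, Adeyemi, Baptiste.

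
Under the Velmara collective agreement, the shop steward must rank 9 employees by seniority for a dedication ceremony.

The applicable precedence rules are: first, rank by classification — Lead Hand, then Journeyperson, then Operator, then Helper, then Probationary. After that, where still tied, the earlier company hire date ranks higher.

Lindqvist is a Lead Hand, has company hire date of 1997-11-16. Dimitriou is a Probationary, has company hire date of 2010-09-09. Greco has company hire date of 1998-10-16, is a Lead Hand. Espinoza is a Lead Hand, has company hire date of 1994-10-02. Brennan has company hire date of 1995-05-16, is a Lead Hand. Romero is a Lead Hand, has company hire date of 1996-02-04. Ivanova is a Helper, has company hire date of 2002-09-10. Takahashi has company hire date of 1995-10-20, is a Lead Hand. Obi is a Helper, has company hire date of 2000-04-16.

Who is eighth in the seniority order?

By classification: Espinoza, Brennan, Takahashi, Romero, Lindqvist and Greco (Lead Hand); then Obi and Ivanova (Helper); then Dimitriou (Probationary).
Among Espinoza, Brennan, Takahashi, Romero, Lindqvist and Greco, by company hire date (earlier first): Espinoza (1994-10-02) before Brennan (1995-05-16) before Takahashi (1995-10-20) before Romero (1996-02-04) before Lindqvist (1997-11-16) before Greco (1998-10-16).
Among Obi and Ivanova, by company hire date (earlier first): Obi (2000-04-16) before Ivanova (2002-09-10).
Order: Espinoza, Brennan, Takahashi, Romero, Lindqvist, Greco, Obi, Ivanova, Dimitriou.

Ivanova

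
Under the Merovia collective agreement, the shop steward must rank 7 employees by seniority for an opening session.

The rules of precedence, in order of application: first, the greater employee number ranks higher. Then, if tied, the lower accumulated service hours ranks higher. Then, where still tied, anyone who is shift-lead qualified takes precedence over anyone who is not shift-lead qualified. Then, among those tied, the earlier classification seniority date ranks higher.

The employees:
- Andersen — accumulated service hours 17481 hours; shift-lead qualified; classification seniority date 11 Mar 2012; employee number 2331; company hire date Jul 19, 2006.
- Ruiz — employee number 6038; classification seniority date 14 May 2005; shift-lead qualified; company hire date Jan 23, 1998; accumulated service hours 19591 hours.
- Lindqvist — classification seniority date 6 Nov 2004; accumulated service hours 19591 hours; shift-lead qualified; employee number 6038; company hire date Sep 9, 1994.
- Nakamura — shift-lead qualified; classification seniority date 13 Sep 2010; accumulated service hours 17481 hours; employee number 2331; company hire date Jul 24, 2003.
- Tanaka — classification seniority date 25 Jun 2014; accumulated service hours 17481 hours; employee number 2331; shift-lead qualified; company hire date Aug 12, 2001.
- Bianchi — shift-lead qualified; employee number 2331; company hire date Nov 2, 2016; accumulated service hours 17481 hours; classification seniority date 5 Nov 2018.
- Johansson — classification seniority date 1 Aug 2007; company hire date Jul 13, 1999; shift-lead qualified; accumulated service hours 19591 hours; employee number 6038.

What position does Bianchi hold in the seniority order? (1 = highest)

7

By employee number (higher first): Lindqvist, Ruiz and Johansson (each 6038); then Nakamura, Andersen, Tanaka and Bianchi (each 2331).
Lindqvist, Ruiz and Johansson all have accumulated service hours 19591 hours, so the next rule applies.
Lindqvist, Ruiz and Johansson are each shift-lead qualified, so the next rule applies.
Among Lindqvist, Ruiz and Johansson, by classification seniority date (earlier first): Lindqvist (6 Nov 2004) before Ruiz (14 May 2005) before Johansson (1 Aug 2007).
Nakamura, Andersen, Tanaka and Bianchi all have accumulated service hours 17481 hours, so the next rule applies.
Nakamura, Andersen, Tanaka and Bianchi are each shift-lead qualified, so the next rule applies.
Among Nakamura, Andersen, Tanaka and Bianchi, by classification seniority date (earlier first): Nakamura (13 Sep 2010) before Andersen (11 Mar 2012) before Tanaka (25 Jun 2014) before Bianchi (5 Nov 2018).
Order: Lindqvist, Ruiz, Johansson, Nakamura, Andersen, Tanaka, Bianchi. So position 7.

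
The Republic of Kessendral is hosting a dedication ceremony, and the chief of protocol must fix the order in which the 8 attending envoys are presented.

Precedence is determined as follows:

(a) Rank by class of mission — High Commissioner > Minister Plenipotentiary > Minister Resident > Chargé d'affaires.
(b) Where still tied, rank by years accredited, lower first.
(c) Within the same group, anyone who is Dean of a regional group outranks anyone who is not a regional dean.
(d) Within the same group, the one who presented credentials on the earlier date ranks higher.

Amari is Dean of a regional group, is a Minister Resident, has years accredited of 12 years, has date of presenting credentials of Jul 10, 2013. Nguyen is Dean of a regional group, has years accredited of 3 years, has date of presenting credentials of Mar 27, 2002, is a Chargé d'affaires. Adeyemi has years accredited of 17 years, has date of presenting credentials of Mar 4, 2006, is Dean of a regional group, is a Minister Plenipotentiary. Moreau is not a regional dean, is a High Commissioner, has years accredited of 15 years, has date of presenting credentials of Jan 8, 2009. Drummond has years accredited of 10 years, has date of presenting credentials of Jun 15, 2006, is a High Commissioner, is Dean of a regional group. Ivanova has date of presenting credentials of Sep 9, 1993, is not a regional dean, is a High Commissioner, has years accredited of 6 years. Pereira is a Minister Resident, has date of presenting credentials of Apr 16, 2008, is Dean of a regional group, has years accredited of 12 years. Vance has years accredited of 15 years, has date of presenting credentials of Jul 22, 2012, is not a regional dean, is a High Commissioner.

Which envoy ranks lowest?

By class of mission: Ivanova, Drummond, Moreau and Vance (High Commissioner); then Adeyemi (Minister Plenipotentiary); then Pereira and Amari (Minister Resident); then Nguyen (Chargé d'affaires).
Among Ivanova, Drummond, Moreau and Vance, by years accredited (lower first): Ivanova (6 years) before Drummond (10 years) before Moreau and Vance (15 years).
Moreau and Vance are each not a regional dean, so the next rule applies.
Among Moreau and Vance, by date of presenting credentials (earlier first): Moreau (Jan 8, 2009) before Vance (Jul 22, 2012).
Pereira and Amari both have years accredited 12 years, so the next rule applies.
Pereira and Amari are each Dean of a regional group, so the next rule applies.
Among Pereira and Amari, by date of presenting credentials (earlier first): Pereira (Apr 16, 2008) before Amari (Jul 10, 2013).
Order: Ivanova, Drummond, Moreau, Vance, Adeyemi, Pereira, Amari, Nguyen.

Nguyen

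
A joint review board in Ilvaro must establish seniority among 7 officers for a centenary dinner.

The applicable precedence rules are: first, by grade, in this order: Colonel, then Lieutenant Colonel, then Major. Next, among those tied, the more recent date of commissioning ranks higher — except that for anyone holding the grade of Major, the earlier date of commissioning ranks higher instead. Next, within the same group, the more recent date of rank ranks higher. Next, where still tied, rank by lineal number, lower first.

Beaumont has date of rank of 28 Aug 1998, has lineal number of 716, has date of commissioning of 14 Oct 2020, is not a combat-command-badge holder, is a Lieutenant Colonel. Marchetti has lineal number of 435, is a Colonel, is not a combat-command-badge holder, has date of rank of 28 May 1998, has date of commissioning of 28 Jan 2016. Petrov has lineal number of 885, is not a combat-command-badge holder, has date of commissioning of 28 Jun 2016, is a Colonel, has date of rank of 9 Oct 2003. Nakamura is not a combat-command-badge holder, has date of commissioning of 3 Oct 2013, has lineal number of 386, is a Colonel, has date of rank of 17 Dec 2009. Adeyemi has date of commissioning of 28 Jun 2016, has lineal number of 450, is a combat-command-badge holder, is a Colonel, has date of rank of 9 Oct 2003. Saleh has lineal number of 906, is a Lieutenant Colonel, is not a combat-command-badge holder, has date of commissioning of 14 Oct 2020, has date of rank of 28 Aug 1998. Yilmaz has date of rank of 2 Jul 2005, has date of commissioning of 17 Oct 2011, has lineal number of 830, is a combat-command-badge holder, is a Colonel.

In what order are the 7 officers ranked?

By grade: Adeyemi, Petrov, Marchetti, Nakamura and Yilmaz (Colonel); then Beaumont and Saleh (Lieutenant Colonel).
Among Adeyemi, Petrov, Marchetti, Nakamura and Yilmaz, by date of commissioning (later first): Adeyemi and Petrov (28 Jun 2016) before Marchetti (28 Jan 2016) before Nakamura (3 Oct 2013) before Yilmaz (17 Oct 2011).
Adeyemi and Petrov both have date of rank 9 Oct 2003, so the next rule applies.
Among Adeyemi and Petrov, by lineal number (lower first): Adeyemi (450) before Petrov (885).
Beaumont and Saleh both have date of commissioning 14 Oct 2020, so the next rule applies.
Beaumont and Saleh both have date of rank 28 Aug 1998, so the next rule applies.
Among Beaumont and Saleh, by lineal number (lower first): Beaumont (716) before Saleh (906).
Full order: Adeyemi, Petrov, Marchetti, Nakamura, Yilmaz, Beaumont, Saleh.

Adeyemi, Petrov, Marchetti, Nakamura, Yilmaz, Beaumont, Saleh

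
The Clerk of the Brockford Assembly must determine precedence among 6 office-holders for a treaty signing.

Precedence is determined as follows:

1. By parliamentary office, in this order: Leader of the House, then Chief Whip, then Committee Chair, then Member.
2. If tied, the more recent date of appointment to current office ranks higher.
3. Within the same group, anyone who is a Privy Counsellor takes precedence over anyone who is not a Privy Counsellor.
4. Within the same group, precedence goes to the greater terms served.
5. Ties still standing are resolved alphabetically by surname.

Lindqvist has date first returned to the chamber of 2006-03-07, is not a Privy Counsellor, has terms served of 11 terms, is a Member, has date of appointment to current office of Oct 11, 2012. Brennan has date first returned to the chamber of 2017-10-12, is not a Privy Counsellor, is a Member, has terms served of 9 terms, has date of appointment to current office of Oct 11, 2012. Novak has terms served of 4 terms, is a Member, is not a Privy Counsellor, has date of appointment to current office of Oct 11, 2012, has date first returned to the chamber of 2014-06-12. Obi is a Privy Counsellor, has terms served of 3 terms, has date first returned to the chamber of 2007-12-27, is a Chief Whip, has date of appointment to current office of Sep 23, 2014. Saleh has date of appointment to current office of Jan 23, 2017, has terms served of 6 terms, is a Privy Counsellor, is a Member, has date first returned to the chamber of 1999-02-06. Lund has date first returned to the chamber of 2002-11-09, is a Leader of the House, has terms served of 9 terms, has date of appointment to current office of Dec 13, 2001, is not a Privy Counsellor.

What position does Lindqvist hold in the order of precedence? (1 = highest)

By parliamentary office: Lund (Leader of the House); then Obi (Chief Whip); then Saleh, Lindqvist, Brennan and Novak (Member).
Among Saleh, Lindqvist, Brennan and Novak, by date of appointment to current office (later first): Saleh (Jan 23, 2017) before Lindqvist, Brennan and Novak (Oct 11, 2012).
Lindqvist, Brennan and Novak are each not a Privy Counsellor, so the next rule applies.
Among Lindqvist, Brennan and Novak, by terms served (higher first): Lindqvist (11 terms) before Brennan (9 terms) before Novak (4 terms).
Order: Lund, Obi, Saleh, Lindqvist, Brennan, Novak. So position 4.

4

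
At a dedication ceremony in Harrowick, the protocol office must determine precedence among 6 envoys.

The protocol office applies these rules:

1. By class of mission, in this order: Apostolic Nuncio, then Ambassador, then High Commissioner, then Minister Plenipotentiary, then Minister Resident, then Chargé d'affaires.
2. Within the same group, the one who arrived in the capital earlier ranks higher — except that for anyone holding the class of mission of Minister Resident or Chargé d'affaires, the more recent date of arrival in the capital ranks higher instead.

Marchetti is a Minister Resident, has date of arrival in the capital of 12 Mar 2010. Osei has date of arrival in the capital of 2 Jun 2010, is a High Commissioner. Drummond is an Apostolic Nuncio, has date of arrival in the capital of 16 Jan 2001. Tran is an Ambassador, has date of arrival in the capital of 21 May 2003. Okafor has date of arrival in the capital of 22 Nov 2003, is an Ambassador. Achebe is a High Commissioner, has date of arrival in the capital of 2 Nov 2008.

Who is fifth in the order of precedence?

By class of mission: Drummond (Apostolic Nuncio); then Tran and Okafor (Ambassador); then Achebe and Osei (High Commissioner); then Marchetti (Minister Resident).
Among Tran and Okafor, by date of arrival in the capital (earlier first): Tran (21 May 2003) before Okafor (22 Nov 2003).
Among Achebe and Osei, by date of arrival in the capital (earlier first): Achebe (2 Nov 2008) before Osei (2 Jun 2010).
Order: Drummond, Tran, Okafor, Achebe, Osei, Marchetti.

Osei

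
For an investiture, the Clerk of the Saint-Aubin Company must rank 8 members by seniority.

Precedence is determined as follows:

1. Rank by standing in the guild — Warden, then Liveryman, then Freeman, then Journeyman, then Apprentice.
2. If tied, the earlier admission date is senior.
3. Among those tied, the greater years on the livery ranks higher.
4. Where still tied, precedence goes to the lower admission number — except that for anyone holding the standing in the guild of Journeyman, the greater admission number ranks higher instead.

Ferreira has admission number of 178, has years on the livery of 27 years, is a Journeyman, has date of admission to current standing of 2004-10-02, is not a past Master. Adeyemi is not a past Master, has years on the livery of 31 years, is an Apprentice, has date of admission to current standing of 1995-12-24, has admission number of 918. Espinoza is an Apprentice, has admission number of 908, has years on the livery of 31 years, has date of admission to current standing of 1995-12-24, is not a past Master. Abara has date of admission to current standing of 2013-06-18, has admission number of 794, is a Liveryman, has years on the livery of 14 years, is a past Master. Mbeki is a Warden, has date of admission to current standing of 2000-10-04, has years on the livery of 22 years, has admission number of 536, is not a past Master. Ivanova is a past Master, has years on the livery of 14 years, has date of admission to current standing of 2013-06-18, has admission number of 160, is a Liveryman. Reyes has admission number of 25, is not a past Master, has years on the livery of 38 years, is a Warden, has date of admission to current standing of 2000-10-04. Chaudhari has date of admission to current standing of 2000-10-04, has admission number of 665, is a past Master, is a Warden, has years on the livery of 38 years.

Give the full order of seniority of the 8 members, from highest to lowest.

By standing in the guild: Reyes, Chaudhari and Mbeki (Warden); then Ivanova and Abara (Liveryman); then Ferreira (Journeyman); then Espinoza and Adeyemi (Apprentice).
Reyes, Chaudhari and Mbeki all have date of admission to current standing 2000-10-04, so the next rule applies.
Among Reyes, Chaudhari and Mbeki, by years on the livery (higher first): Reyes and Chaudhari (38 years) before Mbeki (22 years).
Among Reyes and Chaudhari, by admission number (lower first): Reyes (25) before Chaudhari (665).
Ivanova and Abara both have date of admission to current standing 2013-06-18, so the next rule applies.
Ivanova and Abara both have years on the livery 14 years, so the next rule applies.
Among Ivanova and Abara, by admission number (lower first): Ivanova (160) before Abara (794).
Espinoza and Adeyemi both have date of admission to current standing 1995-12-24, so the next rule applies.
Espinoza and Adeyemi both have years on the livery 31 years, so the next rule applies.
Among Espinoza and Adeyemi, by admission number (lower first): Espinoza (908) before Adeyemi (918).
Full order: Reyes, Chaudhari, Mbeki, Ivanova, Abara, Ferreira, Espinoza, Adeyemi.

Reyes, Chaudhari, Mbeki, Ivanova, Abara, Ferreira, Espinoza, Adeyemi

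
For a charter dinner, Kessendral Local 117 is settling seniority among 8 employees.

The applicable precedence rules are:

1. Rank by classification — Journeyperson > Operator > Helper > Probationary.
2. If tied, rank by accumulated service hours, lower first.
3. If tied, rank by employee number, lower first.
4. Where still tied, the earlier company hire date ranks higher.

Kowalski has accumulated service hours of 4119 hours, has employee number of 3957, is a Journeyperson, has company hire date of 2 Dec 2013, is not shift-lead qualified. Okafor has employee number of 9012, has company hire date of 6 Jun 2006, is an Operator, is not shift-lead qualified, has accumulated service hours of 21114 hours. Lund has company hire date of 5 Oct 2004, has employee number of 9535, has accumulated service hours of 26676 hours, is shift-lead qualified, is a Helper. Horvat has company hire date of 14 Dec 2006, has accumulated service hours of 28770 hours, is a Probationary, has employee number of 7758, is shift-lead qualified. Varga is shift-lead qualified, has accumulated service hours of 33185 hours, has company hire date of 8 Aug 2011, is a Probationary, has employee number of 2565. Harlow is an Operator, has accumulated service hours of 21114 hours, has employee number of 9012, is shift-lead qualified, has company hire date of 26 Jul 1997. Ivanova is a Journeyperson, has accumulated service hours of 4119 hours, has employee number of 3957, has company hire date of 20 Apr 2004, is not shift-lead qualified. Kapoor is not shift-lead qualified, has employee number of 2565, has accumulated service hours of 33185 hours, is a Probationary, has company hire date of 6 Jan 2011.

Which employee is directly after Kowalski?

By classification: Ivanova and Kowalski (Journeyperson); then Harlow and Okafor (Operator); then Lund (Helper); then Horvat, Kapoor and Varga (Probationary).
Ivanova and Kowalski both have accumulated service hours 4119 hours, so the next rule applies.
Ivanova and Kowalski both have employee number 3957, so the next rule applies.
Among Ivanova and Kowalski, by company hire date (earlier first): Ivanova (20 Apr 2004) before Kowalski (2 Dec 2013).
Harlow and Okafor both have accumulated service hours 21114 hours, so the next rule applies.
Harlow and Okafor both have employee number 9012, so the next rule applies.
Among Harlow and Okafor, by company hire date (earlier first): Harlow (26 Jul 1997) before Okafor (6 Jun 2006).
Among Horvat, Kapoor and Varga, by accumulated service hours (lower first): Horvat (28770 hours) before Kapoor and Varga (33185 hours).
Kapoor and Varga both have employee number 2565, so the next rule applies.
Among Kapoor and Varga, by company hire date (earlier first): Kapoor (6 Jan 2011) before Varga (8 Aug 2011).
Order: Ivanova, Kowalski, Harlow, Okafor, Lund, Horvat, Kapoor, Varga.

Harlow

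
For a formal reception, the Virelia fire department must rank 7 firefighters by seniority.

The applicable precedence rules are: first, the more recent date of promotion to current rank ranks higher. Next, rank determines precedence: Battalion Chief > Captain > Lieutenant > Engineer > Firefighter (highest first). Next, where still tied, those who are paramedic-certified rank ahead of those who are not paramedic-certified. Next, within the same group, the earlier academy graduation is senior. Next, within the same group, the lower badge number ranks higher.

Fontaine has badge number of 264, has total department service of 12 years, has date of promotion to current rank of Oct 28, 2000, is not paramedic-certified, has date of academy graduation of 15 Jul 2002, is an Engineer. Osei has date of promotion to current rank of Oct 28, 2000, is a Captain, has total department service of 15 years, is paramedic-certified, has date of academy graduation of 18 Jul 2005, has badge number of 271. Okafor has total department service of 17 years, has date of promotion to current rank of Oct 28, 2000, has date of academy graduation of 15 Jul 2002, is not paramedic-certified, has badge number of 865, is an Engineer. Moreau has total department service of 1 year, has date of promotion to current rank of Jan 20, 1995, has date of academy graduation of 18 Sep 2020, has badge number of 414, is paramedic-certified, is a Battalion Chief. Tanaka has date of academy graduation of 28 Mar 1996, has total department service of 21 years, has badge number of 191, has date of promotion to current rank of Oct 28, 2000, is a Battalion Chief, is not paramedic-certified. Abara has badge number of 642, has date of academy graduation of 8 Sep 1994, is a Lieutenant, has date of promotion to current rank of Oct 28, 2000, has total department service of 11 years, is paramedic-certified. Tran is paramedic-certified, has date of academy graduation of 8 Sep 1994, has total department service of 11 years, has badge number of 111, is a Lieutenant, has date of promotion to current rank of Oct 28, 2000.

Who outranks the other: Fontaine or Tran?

Tran

By date of promotion to current rank (later first): Tanaka, Osei, Tran, Abara, Fontaine and Okafor (each Oct 28, 2000); then Moreau (Jan 20, 1995).
Among Tanaka, Osei, Tran, Abara, Fontaine and Okafor, by rank: Tanaka (Battalion Chief) before Osei (Captain) before Tran and Abara (Lieutenant) before Fontaine and Okafor (Engineer).
Tran and Abara are each paramedic-certified, so the next rule applies.
Tran and Abara both have date of academy graduation 8 Sep 1994, so the next rule applies.
Among Tran and Abara, by badge number (lower first): Tran (111) before Abara (642).
Fontaine and Okafor are each not paramedic-certified, so the next rule applies.
Fontaine and Okafor both have date of academy graduation 15 Jul 2002, so the next rule applies.
Among Fontaine and Okafor, by badge number (lower first): Fontaine (264) before Okafor (865).
So Tran takes precedence.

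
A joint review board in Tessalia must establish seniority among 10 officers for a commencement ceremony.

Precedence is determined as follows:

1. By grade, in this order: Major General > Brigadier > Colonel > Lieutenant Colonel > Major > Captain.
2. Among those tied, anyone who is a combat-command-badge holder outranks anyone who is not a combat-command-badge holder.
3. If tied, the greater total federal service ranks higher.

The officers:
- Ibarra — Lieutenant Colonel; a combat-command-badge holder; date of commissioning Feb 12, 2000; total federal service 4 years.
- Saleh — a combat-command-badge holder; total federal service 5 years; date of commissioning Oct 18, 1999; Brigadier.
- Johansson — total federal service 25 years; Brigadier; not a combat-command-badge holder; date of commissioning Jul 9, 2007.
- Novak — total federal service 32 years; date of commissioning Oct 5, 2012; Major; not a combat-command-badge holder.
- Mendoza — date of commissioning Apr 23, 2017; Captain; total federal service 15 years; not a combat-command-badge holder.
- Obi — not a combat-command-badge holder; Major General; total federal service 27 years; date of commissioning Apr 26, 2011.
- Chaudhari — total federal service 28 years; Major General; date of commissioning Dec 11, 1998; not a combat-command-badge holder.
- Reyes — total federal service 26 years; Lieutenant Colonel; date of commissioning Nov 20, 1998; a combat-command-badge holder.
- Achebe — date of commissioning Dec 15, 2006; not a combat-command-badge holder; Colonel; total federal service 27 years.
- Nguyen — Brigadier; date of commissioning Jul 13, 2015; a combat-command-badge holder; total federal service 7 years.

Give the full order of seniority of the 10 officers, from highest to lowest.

Chaudhari, Obi, Nguyen, Saleh, Johansson, Achebe, Reyes, Ibarra, Novak, Mendoza

By grade: Chaudhari and Obi (Major General); then Nguyen, Saleh and Johansson (Brigadier); then Achebe (Colonel); then Reyes and Ibarra (Lieutenant Colonel); then Novak (Major); then Mendoza (Captain).
Chaudhari and Obi are each not a combat-command-badge holder, so the next rule applies.
Among Chaudhari and Obi, by total federal service (higher first): Chaudhari (28 years) before Obi (27 years).
Among Nguyen, Saleh and Johansson, a combat-command-badge holder before not a combat-command-badge holder: Nguyen and Saleh (a combat-command-badge holder) before Johansson (not a combat-command-badge holder).
Among Nguyen and Saleh, by total federal service (higher first): Nguyen (7 years) before Saleh (5 years).
Reyes and Ibarra are each a combat-command-badge holder, so the next rule applies.
Among Reyes and Ibarra, by total federal service (higher first): Reyes (26 years) before Ibarra (4 years).
Full order: Chaudhari, Obi, Nguyen, Saleh, Johansson, Achebe, Reyes, Ibarra, Novak, Mendoza.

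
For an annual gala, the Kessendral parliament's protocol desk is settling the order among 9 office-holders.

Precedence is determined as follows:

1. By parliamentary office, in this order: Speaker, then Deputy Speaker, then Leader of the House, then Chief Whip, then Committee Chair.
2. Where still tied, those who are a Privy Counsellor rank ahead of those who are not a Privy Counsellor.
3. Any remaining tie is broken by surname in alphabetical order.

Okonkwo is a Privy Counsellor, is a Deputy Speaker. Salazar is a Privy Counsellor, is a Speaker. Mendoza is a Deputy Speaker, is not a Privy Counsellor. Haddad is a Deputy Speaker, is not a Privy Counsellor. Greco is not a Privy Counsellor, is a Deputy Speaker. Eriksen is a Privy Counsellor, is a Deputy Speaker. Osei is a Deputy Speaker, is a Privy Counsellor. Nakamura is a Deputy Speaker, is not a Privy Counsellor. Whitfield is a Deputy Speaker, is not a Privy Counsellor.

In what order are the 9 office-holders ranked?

By parliamentary office: Salazar (Speaker); then Eriksen, Okonkwo, Osei, Greco, Haddad, Mendoza, Nakamura and Whitfield (Deputy Speaker).
Among Eriksen, Okonkwo, Osei, Greco, Haddad, Mendoza, Nakamura and Whitfield, a Privy Counsellor before not a Privy Counsellor: Eriksen, Okonkwo and Osei (a Privy Counsellor) before Greco, Haddad, Mendoza, Nakamura and Whitfield (not a Privy Counsellor).
Among Eriksen, Okonkwo and Osei, alphabetically by surname: Eriksen before Okonkwo before Osei.
Among Greco, Haddad, Mendoza, Nakamura and Whitfield, alphabetically by surname: Greco before Haddad before Mendoza before Nakamura before Whitfield.
Full order: Salazar, Eriksen, Okonkwo, Osei, Greco, Haddad, Mendoza, Nakamura, Whitfield.

Salazar, Eriksen, Okonkwo, Osei, Greco, Haddad, Mendoza, Nakamura, Whitfield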